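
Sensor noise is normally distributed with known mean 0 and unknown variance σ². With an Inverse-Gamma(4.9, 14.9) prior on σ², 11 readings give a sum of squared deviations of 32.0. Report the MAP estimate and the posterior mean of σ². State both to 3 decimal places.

Posterior: Inverse-Gamma(shape = 4.9+11/2 = 10.4, scale = 14.9+32.0/2 = 30.9).
Mode = β/(α+1) = 30.9/11.4 = 2.711.
Mean = β/(α−1) = 30.9/9.4 = 3.287.

MAP: 2.711. Posterior mean: 3.287.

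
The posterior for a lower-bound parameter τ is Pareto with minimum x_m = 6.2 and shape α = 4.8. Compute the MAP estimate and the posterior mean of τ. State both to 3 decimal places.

MAP = 6.200; posterior mean = 7.832

The Pareto density is strictly decreasing on [x_m, ∞), so the mode is x_m = 6.200.
Mean = α·x_m/(α−1) = 4.8·6.2/3.8 = 7.832.
The mean is pulled above the mode by the posterior's right skew.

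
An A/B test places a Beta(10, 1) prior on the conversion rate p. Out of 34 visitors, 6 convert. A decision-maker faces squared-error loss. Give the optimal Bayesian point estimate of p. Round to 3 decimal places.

0.356

Posterior: Beta(10+6, 1+28) = Beta(16, 29).
Mode = (16−1)/(16+29−2) = 15/43 = 0.349.
Mean = 16/(16+29) = 16/45 = 0.356.
Squared-error loss ⇒ the optimal estimator is the posterior mean.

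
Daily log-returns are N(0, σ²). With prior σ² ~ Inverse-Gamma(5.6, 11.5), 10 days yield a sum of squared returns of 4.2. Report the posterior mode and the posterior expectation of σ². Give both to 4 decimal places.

MAP: 1.1724. Posterior mean: 1.4167.

Posterior: Inverse-Gamma(shape = 5.6+10/2 = 10.6, scale = 11.5+4.2/2 = 13.6).
Mode = β/(α+1) = 13.6/11.6 = 1.1724.
Mean = β/(α−1) = 13.6/9.6 = 1.4167.
Mean > mode: the posterior has a right tail.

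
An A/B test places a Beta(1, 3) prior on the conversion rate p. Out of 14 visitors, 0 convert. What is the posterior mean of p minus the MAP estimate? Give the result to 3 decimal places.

0.056

Posterior: Beta(1+0, 3+14) = Beta(1, 17).
Since α = 1 ≤ 1 and β > 1, the Beta density is monotone decreasing on [0,1]; the mode is at 0.
Mean = 1/(1+17) = 0.056.
Difference = 0.056 − 0.000 = 0.056.
Right-skewed posterior ⇒ mode < mean.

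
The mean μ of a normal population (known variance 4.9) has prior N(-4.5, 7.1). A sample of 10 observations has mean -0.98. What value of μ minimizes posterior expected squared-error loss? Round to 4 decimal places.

-1.2072

Posterior for μ is Normal. Precision-weighted mean: (1/7.1·-4.5 + 10/4.9·-0.98) / (1/7.1 + 10/4.9) = -1.2072.
A Normal posterior is symmetric, so mode = mean.
Squared-error loss ⇒ the optimal estimator is the posterior mean.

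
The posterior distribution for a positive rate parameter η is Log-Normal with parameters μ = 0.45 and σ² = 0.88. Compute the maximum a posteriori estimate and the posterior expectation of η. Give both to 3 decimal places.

maximum a posteriori estimate = 0.651, posterior expectation = 2.435

Mode = exp(μ − σ²) = exp(-0.43) = 0.651.
Mean = exp(μ + σ²/2) = exp(0.890) = 2.435.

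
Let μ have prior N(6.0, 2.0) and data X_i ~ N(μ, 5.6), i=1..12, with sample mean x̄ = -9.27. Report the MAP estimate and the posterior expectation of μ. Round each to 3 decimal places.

MAP = -6.381; posterior mean = -6.381

Posterior for μ is Normal. Precision-weighted mean: (1/2.0·6.0 + 12/5.6·-9.27) / (1/2.0 + 12/5.6) = -6.381.
A Normal posterior is symmetric, so mode = mean.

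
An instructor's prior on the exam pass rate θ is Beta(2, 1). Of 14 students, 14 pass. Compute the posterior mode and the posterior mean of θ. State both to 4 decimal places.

posterior mode = 1.0000, posterior mean = 0.9412

Posterior: Beta(2+14, 1+0) = Beta(16, 1).
Since β = 1 ≤ 1 and α > 1, the Beta density is monotone increasing on [0,1]; the mode is at 1.
Mean = 16/(16+1) = 0.9412.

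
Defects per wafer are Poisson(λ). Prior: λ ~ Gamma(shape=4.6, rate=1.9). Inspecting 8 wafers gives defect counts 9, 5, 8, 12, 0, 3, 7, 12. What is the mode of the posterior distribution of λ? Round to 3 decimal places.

6.020

Σ counts = 56. Posterior: Gamma(shape = 4.6+56 = 60.6, rate = 1.9+8 = 9.9).
Mode = (α−1)/β = 59.6/9.9 = 6.020.
Mean = α/β = 60.6/9.9 = 6.121.
This is the posterior mode — the MAP estimate.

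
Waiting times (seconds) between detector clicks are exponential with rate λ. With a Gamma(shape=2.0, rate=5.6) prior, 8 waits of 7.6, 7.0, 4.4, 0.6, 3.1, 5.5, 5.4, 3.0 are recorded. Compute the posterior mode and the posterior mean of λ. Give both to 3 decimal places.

MAP = 0.213; posterior mean = 0.237

Σ times = 36.6. Posterior: Gamma(shape = 2.0+8 = 10.0, rate = 5.6+36.6 = 42.2).
Mode = (α−1)/β = 9.0/42.2 = 0.213.
Mean = α/β = 10.0/42.2 = 0.237.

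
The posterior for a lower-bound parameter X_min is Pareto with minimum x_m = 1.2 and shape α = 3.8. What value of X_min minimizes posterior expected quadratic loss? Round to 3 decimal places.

1.629

The Pareto density is strictly decreasing on [x_m, ∞), so the mode is x_m = 1.200.
Mean = α·x_m/(α−1) = 3.8·1.2/2.8 = 1.629.
Quadratic loss ⇒ the optimal estimator is the posterior mean.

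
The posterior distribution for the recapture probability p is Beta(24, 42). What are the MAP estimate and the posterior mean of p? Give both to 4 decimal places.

Mode = (24−1)/(24+42−2) = 23/64 = 0.3594.
Mean = 24/(24+42) = 24/66 = 0.3636.
Mean > mode: the posterior has a right tail.

MAP = 0.3594; posterior mean = 0.3636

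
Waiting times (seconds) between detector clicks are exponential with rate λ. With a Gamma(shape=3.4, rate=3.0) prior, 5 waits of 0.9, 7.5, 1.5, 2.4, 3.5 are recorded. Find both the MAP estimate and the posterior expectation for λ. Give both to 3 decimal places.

Σ times = 15.8. Posterior: Gamma(shape = 3.4+5 = 8.4, rate = 3.0+15.8 = 18.8).
Mode = (α−1)/β = 7.4/18.8 = 0.394.
Mean = α/β = 8.4/18.8 = 0.447.

λ_MAP = 0.394, E[λ|data] = 0.447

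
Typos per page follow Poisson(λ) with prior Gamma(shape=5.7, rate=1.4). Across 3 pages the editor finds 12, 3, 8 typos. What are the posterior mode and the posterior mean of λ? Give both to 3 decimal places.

Σ counts = 23. Posterior: Gamma(shape = 5.7+23 = 28.7, rate = 1.4+3 = 4.4).
Mode = (α−1)/β = 27.7/4.4 = 6.295.
Mean = α/β = 28.7/4.4 = 6.523.
Mean > mode: the posterior has a right tail.

MAP: 6.295. Posterior mean: 6.523.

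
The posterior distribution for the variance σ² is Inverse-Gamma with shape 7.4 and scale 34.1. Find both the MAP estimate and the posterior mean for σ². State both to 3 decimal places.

Mode = β/(α+1) = 34.1/8.4 = 4.060.
Mean = β/(α−1) = 34.1/6.4 = 5.328.

MAP = 4.060, posterior mean = 5.328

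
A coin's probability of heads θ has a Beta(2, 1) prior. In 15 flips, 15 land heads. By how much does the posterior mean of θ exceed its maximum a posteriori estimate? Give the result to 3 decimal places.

Posterior: Beta(2+15, 1+0) = Beta(17, 1).
Since β = 1 ≤ 1 and α > 1, the Beta density is monotone increasing on [0,1]; the mode is at 1.
Mean = 17/(17+1) = 0.944.
Difference = 0.944 − 1.000 = -0.056.
The posterior is left-skewed, so the mode exceeds the mean.

-0.056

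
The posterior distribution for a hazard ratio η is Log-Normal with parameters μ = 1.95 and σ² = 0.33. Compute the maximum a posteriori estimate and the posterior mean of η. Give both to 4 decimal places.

Mode = exp(μ − σ²) = exp(1.62) = 5.0531.
Mean = exp(μ + σ²/2) = exp(2.115) = 8.2896.
The mean is pulled above the mode by the posterior's right skew.

MAP = 5.0531; posterior mean = 8.2896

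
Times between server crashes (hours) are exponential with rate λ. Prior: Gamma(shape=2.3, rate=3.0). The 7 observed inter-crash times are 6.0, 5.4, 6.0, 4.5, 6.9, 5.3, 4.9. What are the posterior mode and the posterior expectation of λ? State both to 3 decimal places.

MAP: 0.198. Posterior mean: 0.221.

Σ times = 39.0. Posterior: Gamma(shape = 2.3+7 = 9.3, rate = 3.0+39.0 = 42.0).
Mode = (α−1)/β = 8.3/42.0 = 0.198.
Mean = α/β = 9.3/42.0 = 0.221.
Mean > mode: the posterior has a right tail.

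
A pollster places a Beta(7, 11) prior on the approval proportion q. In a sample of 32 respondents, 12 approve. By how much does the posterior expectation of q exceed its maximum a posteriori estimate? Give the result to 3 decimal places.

Posterior: Beta(7+12, 11+20) = Beta(19, 31).
Mode = (19−1)/(19+31−2) = 18/48 = 0.375.
Mean = 19/(19+31) = 19/50 = 0.380.
Difference = 0.380 − 0.375 = 0.005.
The posterior is right-skewed, so the mean exceeds the mode.

0.005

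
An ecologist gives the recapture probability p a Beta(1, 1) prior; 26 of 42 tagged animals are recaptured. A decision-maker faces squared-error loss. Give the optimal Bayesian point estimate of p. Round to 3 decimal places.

0.614

Posterior: Beta(1+26, 1+16) = Beta(27, 17).
Mode = (27−1)/(27+17−2) = 26/42 = 0.619.
With a flat prior the MAP equals the MLE, 26/42.
Mean = 27/(27+17) = 27/44 = 0.614.
Squared-error loss ⇒ the optimal estimator is the posterior mean.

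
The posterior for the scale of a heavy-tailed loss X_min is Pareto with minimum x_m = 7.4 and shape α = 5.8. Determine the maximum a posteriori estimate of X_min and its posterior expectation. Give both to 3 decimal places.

X_min_MAP = 7.400, E[X_min|data] = 8.942

The Pareto density is strictly decreasing on [x_m, ∞), so the mode is x_m = 7.400.
Mean = α·x_m/(α−1) = 5.8·7.4/4.8 = 8.942.
Mean > mode: the posterior has a right tail.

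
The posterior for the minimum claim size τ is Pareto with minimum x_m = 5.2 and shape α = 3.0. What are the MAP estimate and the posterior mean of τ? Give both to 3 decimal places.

The Pareto density is strictly decreasing on [x_m, ∞), so the mode is x_m = 5.200.
Mean = α·x_m/(α−1) = 3.0·5.2/2.0 = 7.800.
The mean is pulled above the mode by the posterior's right skew.

MAP estimate = 5.200, posterior mean = 7.800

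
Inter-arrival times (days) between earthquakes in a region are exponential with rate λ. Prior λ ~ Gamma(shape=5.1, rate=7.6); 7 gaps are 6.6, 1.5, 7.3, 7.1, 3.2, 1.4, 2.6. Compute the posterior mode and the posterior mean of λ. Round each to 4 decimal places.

MAP = 0.2976, posterior mean = 0.3244

Σ times = 29.7. Posterior: Gamma(shape = 5.1+7 = 12.1, rate = 7.6+29.7 = 37.3).
Mode = (α−1)/β = 11.1/37.3 = 0.2976.
Mean = α/β = 12.1/37.3 = 0.3244.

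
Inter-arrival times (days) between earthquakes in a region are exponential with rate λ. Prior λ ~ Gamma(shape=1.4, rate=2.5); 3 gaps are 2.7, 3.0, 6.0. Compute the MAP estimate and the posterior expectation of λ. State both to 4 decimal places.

λ_MAP = 0.2394, E[λ|data] = 0.3099

Σ times = 11.7. Posterior: Gamma(shape = 1.4+3 = 4.4, rate = 2.5+11.7 = 14.2).
Mode = (α−1)/β = 3.4/14.2 = 0.2394.
Mean = α/β = 4.4/14.2 = 0.3099.
Right-skewed posterior ⇒ mode < mean.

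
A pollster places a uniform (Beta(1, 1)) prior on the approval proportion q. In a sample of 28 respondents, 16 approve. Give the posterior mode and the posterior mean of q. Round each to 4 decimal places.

Posterior: Beta(1+16, 1+12) = Beta(17, 13).
Mode = (17−1)/(17+13−2) = 16/28 = 0.5714.
With a flat prior the MAP equals the MLE, 16/28.
Mean = 17/(17+13) = 17/30 = 0.5667.

MAP: 0.5714. Posterior mean: 0.5667.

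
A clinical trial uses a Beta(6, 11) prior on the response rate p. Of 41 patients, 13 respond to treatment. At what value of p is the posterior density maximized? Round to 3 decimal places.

Posterior: Beta(6+13, 11+28) = Beta(19, 39).
Mode = (19−1)/(19+39−2) = 18/56 = 0.321.
Mean = 19/(19+39) = 19/58 = 0.328.
This is the posterior mode — the MAP estimate.

0.321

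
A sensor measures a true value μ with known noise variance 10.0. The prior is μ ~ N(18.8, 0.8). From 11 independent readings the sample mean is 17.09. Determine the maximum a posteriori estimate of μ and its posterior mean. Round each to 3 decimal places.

Posterior for μ is Normal. Precision-weighted mean: (1/0.8·18.8 + 11/10.0·17.09) / (1/0.8 + 11/10.0) = 18.000.
A Normal posterior is symmetric, so mode = mean.

MAP: 18.000. Posterior mean: 18.000.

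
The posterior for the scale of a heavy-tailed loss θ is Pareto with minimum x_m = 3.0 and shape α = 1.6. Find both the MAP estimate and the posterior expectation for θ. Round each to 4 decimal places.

The Pareto density is strictly decreasing on [x_m, ∞), so the mode is x_m = 3.0000.
Mean = α·x_m/(α−1) = 1.6·3.0/0.6 = 8.0000.

MAP = 3.0000; posterior mean = 8.0000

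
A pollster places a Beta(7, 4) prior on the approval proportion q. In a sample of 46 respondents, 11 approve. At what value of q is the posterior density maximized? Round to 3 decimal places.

Posterior: Beta(7+11, 4+35) = Beta(18, 39).
Mode = (18−1)/(18+39−2) = 17/55 = 0.309.
Mean = 18/(18+39) = 18/57 = 0.316.
This is the posterior mode — the MAP estimate.

0.309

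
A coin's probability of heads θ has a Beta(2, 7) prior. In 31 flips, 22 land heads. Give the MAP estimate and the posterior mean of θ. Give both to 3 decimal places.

Posterior: Beta(2+22, 7+9) = Beta(24, 16).
Mode = (24−1)/(24+16−2) = 23/38 = 0.605.
Mean = 24/(24+16) = 24/40 = 0.600.

MAP = 0.605, posterior mean = 0.600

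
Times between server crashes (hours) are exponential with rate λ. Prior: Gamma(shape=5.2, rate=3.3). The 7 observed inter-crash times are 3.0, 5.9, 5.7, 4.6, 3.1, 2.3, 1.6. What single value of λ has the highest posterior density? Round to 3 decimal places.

0.380

Σ times = 26.2. Posterior: Gamma(shape = 5.2+7 = 12.2, rate = 3.3+26.2 = 29.5).
Mode = (α−1)/β = 11.2/29.5 = 0.380.
Mean = α/β = 12.2/29.5 = 0.414.
This is the posterior mode — the MAP estimate.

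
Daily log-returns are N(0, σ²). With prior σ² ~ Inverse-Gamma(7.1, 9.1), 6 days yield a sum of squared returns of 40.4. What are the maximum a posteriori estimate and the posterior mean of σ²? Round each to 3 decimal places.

σ²_MAP = 2.640, E[σ²|data] = 3.220

Posterior: Inverse-Gamma(shape = 7.1+6/2 = 10.1, scale = 9.1+40.4/2 = 29.3).
Mode = β/(α+1) = 29.3/11.1 = 2.640.
Mean = β/(α−1) = 29.3/9.1 = 3.220.
Right-skewed posterior ⇒ mode < mean.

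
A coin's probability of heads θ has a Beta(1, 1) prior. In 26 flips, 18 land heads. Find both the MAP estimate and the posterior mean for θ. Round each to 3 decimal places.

MAP = 0.692, posterior mean = 0.679

Posterior: Beta(1+18, 1+8) = Beta(19, 9).
Mode = (19−1)/(19+9−2) = 18/26 = 0.692.
With a flat prior the MAP equals the MLE, 18/26.
Mean = 19/(19+9) = 19/28 = 0.679.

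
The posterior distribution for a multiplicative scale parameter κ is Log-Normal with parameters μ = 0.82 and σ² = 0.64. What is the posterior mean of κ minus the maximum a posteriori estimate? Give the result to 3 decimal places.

1.930

Mode = exp(μ − σ²) = exp(0.18) = 1.197.
Mean = exp(μ + σ²/2) = exp(1.140) = 3.127.
Difference = 3.127 − 1.197 = 1.930.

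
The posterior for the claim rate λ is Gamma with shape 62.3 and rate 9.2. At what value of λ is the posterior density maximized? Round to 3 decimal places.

6.663

Mode = (α−1)/β = 61.3/9.2 = 6.663.
Mean = α/β = 62.3/9.2 = 6.772.
This is the posterior mode — the MAP estimate.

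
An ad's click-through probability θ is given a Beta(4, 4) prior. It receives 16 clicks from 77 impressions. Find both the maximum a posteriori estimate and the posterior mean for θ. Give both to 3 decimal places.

MAP: 0.229. Posterior mean: 0.235.

Posterior: Beta(4+16, 4+61) = Beta(20, 65).
Mode = (20−1)/(20+65−2) = 19/83 = 0.229.
Mean = 20/(20+65) = 20/85 = 0.235.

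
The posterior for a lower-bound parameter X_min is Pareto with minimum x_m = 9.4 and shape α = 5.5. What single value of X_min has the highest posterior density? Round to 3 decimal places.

The Pareto density is strictly decreasing on [x_m, ∞), so the mode is x_m = 9.400.
Mean = α·x_m/(α−1) = 5.5·9.4/4.5 = 11.489.
This is the posterior mode — the MAP estimate.

9.400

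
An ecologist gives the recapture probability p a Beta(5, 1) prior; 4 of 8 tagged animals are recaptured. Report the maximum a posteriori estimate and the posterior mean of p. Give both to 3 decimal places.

Posterior: Beta(5+4, 1+4) = Beta(9, 5).
Mode = (9−1)/(9+5−2) = 8/12 = 0.667.
Mean = 9/(9+5) = 9/14 = 0.643.

MAP = 0.667, posterior mean = 0.643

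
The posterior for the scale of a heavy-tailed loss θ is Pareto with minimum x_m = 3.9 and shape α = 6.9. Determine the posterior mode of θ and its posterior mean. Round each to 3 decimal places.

The Pareto density is strictly decreasing on [x_m, ∞), so the mode is x_m = 3.900.
Mean = α·x_m/(α−1) = 6.9·3.9/5.9 = 4.561.

MAP: 3.900. Posterior mean: 4.561.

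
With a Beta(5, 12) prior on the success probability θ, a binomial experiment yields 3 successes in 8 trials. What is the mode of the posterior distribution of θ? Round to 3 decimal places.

Posterior: Beta(5+3, 12+5) = Beta(8, 17).
Mode = (8−1)/(8+17−2) = 7/23 = 0.304.
Mean = 8/(8+17) = 8/25 = 0.320.
This is the posterior mode — the MAP estimate.

0.304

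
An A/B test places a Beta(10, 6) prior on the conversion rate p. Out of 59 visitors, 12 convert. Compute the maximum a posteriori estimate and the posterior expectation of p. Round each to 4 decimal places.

Posterior: Beta(10+12, 6+47) = Beta(22, 53).
Mode = (22−1)/(22+53−2) = 21/73 = 0.2877.
Mean = 22/(22+53) = 22/75 = 0.2933.
The posterior is right-skewed, so the mean exceeds the mode.

MAP: 0.2877. Posterior mean: 0.2933.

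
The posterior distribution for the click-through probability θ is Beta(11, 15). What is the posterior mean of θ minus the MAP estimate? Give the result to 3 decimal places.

Mode = (11−1)/(11+15−2) = 10/24 = 0.417.
Mean = 11/(11+15) = 11/26 = 0.423.
Difference = 0.423 − 0.417 = 0.006.

0.006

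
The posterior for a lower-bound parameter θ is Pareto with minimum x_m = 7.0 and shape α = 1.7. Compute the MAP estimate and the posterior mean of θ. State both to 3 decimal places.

The Pareto density is strictly decreasing on [x_m, ∞), so the mode is x_m = 7.000.
Mean = α·x_m/(α−1) = 1.7·7.0/0.7 = 17.000.
The posterior is right-skewed, so the mean exceeds the mode.

MAP = 7.000; posterior mean = 17.000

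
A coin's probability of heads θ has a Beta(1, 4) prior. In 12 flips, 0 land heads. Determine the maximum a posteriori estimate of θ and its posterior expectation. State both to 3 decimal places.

MAP: 0.000. Posterior mean: 0.059.

Posterior: Beta(1+0, 4+12) = Beta(1, 16).
Since α = 1 ≤ 1 and β > 1, the Beta density is monotone decreasing on [0,1]; the mode is at 0.
Mean = 1/(1+16) = 0.059.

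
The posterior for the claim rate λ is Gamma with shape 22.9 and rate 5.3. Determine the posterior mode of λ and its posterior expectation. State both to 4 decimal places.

Mode = (α−1)/β = 21.9/5.3 = 4.1321.
Mean = α/β = 22.9/5.3 = 4.3208.
Right-skewed posterior ⇒ mode < mean.

MAP = 4.1321, posterior mean = 4.3208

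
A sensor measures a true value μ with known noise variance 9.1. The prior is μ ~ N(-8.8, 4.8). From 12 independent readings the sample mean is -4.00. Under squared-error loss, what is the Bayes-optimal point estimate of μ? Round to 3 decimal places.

Posterior for μ is Normal. Precision-weighted mean: (1/4.8·-8.8 + 12/9.1·-4.00) / (1/4.8 + 12/9.1) = -4.655.
A Normal posterior is symmetric, so mode = mean.
Squared-error loss ⇒ the optimal estimator is the posterior mean.

-4.655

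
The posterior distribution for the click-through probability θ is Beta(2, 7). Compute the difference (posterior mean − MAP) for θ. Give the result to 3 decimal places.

Mode = (2−1)/(2+7−2) = 1/7 = 0.143.
Mean = 2/(2+7) = 2/9 = 0.222.
Difference = 0.222 − 0.143 = 0.079.
Mean > mode: the posterior has a right tail.

0.079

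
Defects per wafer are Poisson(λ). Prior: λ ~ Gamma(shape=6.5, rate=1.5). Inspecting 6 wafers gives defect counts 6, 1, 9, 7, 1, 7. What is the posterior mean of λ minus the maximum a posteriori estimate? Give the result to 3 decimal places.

0.133

Σ counts = 31. Posterior: Gamma(shape = 6.5+31 = 37.5, rate = 1.5+6 = 7.5).
Mode = (α−1)/β = 36.5/7.5 = 4.867.
Mean = α/β = 37.5/7.5 = 5.000.
Difference = 5.000 − 4.867 = 0.133.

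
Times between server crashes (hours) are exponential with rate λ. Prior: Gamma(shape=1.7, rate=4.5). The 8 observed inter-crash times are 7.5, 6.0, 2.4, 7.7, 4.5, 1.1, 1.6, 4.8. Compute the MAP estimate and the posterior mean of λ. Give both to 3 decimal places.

Σ times = 35.6. Posterior: Gamma(shape = 1.7+8 = 9.7, rate = 4.5+35.6 = 40.1).
Mode = (α−1)/β = 8.7/40.1 = 0.217.
Mean = α/β = 9.7/40.1 = 0.242.
Right-skewed posterior ⇒ mode < mean.

MAP: 0.217. Posterior mean: 0.242.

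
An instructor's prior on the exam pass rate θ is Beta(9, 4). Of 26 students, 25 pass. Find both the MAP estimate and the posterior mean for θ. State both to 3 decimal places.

MAP = 0.892; posterior mean = 0.872

Posterior: Beta(9+25, 4+1) = Beta(34, 5).
Mode = (34−1)/(34+5−2) = 33/37 = 0.892.
Mean = 34/(34+5) = 34/39 = 0.872.
Left-skewed posterior ⇒ mean < mode.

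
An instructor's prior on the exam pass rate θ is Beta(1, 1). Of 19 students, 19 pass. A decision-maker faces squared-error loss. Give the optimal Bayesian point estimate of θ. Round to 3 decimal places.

0.952

Posterior: Beta(1+19, 1+0) = Beta(20, 1).
Since β = 1 ≤ 1 and α > 1, the Beta density is monotone increasing on [0,1]; the mode is at 1.
Mean = 20/(20+1) = 0.952.
Squared-error loss ⇒ the optimal estimator is the posterior mean.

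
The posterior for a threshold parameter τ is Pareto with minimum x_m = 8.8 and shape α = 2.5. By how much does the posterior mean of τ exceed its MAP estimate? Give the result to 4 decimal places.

5.8667

The Pareto density is strictly decreasing on [x_m, ∞), so the mode is x_m = 8.8000.
Mean = α·x_m/(α−1) = 2.5·8.8/1.5 = 14.6667.
Difference = 14.6667 − 8.8000 = 5.8667.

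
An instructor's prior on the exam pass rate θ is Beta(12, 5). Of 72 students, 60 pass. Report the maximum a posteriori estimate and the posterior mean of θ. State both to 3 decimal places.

θ_MAP = 0.816, E[θ|data] = 0.809

Posterior: Beta(12+60, 5+12) = Beta(72, 17).
Mode = (72−1)/(72+17−2) = 71/87 = 0.816.
Mean = 72/(72+17) = 72/89 = 0.809.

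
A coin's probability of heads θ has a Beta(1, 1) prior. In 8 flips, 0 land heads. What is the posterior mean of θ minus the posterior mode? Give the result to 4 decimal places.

Posterior: Beta(1+0, 1+8) = Beta(1, 9).
Since α = 1 ≤ 1 and β > 1, the Beta density is monotone decreasing on [0,1]; the mode is at 0.
Mean = 1/(1+9) = 0.1000.
Difference = 0.1000 − 0.0000 = 0.1000.

0.1000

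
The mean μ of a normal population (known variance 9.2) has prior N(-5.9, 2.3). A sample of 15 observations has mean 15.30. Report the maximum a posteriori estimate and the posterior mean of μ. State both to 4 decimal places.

μ_MAP = 10.8368, E[μ|data] = 10.8368

Posterior for μ is Normal. Precision-weighted mean: (1/2.3·-5.9 + 15/9.2·15.30) / (1/2.3 + 15/9.2) = 10.8368.
A Normal posterior is symmetric, so mode = mean.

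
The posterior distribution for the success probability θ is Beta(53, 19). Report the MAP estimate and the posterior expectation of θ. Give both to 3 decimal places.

MAP estimate = 0.743, posterior expectation = 0.736

Mode = (53−1)/(53+19−2) = 52/70 = 0.743.
Mean = 53/(53+19) = 53/72 = 0.736.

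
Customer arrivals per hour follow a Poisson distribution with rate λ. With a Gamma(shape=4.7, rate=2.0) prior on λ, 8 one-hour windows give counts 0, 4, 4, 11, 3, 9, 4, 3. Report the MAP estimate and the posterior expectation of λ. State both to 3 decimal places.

MAP: 4.170. Posterior mean: 4.270.

Σ counts = 38. Posterior: Gamma(shape = 4.7+38 = 42.7, rate = 2.0+8 = 10.0).
Mode = (α−1)/β = 41.7/10.0 = 4.170.
Mean = α/β = 42.7/10.0 = 4.270.
Mean > mode: the posterior has a right tail.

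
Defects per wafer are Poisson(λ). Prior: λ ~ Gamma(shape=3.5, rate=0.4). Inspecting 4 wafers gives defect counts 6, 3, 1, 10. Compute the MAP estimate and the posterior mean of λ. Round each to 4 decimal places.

λ_MAP = 5.1136, E[λ|data] = 5.3409

Σ counts = 20. Posterior: Gamma(shape = 3.5+20 = 23.5, rate = 0.4+4 = 4.4).
Mode = (α−1)/β = 22.5/4.4 = 5.1136.
Mean = α/β = 23.5/4.4 = 5.3409.
Mean > mode: the posterior has a right tail.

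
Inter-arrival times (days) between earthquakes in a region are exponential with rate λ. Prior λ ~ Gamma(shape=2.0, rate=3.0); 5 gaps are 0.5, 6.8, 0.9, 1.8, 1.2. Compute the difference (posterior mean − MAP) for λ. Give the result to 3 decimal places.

0.070

Σ times = 11.2. Posterior: Gamma(shape = 2.0+5 = 7.0, rate = 3.0+11.2 = 14.2).
Mode = (α−1)/β = 6.0/14.2 = 0.423.
Mean = α/β = 7.0/14.2 = 0.493.
Difference = 0.493 − 0.423 = 0.070.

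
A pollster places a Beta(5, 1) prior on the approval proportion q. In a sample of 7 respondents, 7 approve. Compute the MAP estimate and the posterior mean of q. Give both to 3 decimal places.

MAP: 1.000. Posterior mean: 0.923.

Posterior: Beta(5+7, 1+0) = Beta(12, 1).
Since β = 1 ≤ 1 and α > 1, the Beta density is monotone increasing on [0,1]; the mode is at 1.
Mean = 12/(12+1) = 0.923.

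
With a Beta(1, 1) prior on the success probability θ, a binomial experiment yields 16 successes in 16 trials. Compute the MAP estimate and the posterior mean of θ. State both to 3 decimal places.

Posterior: Beta(1+16, 1+0) = Beta(17, 1).
Since β = 1 ≤ 1 and α > 1, the Beta density is monotone increasing on [0,1]; the mode is at 1.
Mean = 17/(17+1) = 0.944.

MAP = 1.000; posterior mean = 0.944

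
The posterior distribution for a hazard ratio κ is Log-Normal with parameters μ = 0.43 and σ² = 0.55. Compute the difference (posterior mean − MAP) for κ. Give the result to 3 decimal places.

1.137

Mode = exp(μ − σ²) = exp(-0.12) = 0.887.
Mean = exp(μ + σ²/2) = exp(0.705) = 2.024.
Difference = 2.024 − 0.887 = 1.137.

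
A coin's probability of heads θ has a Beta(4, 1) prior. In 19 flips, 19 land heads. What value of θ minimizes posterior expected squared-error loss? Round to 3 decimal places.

0.958

Posterior: Beta(4+19, 1+0) = Beta(23, 1).
Since β = 1 ≤ 1 and α > 1, the Beta density is monotone increasing on [0,1]; the mode is at 1.
Mean = 23/(23+1) = 0.958.
Squared-error loss ⇒ the optimal estimator is the posterior mean.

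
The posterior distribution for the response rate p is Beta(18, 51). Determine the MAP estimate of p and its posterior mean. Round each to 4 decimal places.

Mode = (18−1)/(18+51−2) = 17/67 = 0.2537.
Mean = 18/(18+51) = 18/69 = 0.2609.

MAP = 0.2537, posterior mean = 0.2609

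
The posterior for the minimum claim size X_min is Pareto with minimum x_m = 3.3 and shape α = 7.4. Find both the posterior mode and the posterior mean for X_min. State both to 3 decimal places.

posterior mode = 3.300, posterior mean = 3.816

The Pareto density is strictly decreasing on [x_m, ∞), so the mode is x_m = 3.300.
Mean = α·x_m/(α−1) = 7.4·3.3/6.4 = 3.816.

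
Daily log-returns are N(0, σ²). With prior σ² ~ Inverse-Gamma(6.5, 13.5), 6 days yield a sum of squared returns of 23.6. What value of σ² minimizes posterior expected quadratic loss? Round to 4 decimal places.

2.9765

Posterior: Inverse-Gamma(shape = 6.5+6/2 = 9.5, scale = 13.5+23.6/2 = 25.3).
Mode = β/(α+1) = 25.3/10.5 = 2.4095.
Mean = β/(α−1) = 25.3/8.5 = 2.9765.
Quadratic loss ⇒ the optimal estimator is the posterior mean.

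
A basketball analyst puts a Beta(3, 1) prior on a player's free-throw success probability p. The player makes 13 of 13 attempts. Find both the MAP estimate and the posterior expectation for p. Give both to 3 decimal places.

MAP estimate = 1.000, posterior expectation = 0.941

Posterior: Beta(3+13, 1+0) = Beta(16, 1).
Since β = 1 ≤ 1 and α > 1, the Beta density is monotone increasing on [0,1]; the mode is at 1.
Mean = 16/(16+1) = 0.941.
Mode > mean: the posterior has a left tail.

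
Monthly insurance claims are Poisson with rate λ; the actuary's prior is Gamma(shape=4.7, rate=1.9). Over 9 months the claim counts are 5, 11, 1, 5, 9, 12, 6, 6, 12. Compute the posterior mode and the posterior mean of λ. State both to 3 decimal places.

MAP: 6.486. Posterior mean: 6.578.

Σ counts = 67. Posterior: Gamma(shape = 4.7+67 = 71.7, rate = 1.9+9 = 10.9).
Mode = (α−1)/β = 70.7/10.9 = 6.486.
Mean = α/β = 71.7/10.9 = 6.578.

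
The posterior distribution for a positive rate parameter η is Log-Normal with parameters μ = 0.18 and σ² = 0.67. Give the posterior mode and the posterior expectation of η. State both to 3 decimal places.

Mode = exp(μ − σ²) = exp(-0.49) = 0.613.
Mean = exp(μ + σ²/2) = exp(0.515) = 1.674.

MAP = 0.613; posterior mean = 1.674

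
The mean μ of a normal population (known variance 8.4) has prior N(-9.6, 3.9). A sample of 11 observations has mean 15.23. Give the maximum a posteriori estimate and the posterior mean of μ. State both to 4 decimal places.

Posterior for μ is Normal. Precision-weighted mean: (1/3.9·-9.6 + 11/8.4·15.23) / (1/3.9 + 11/8.4) = 11.1643.
A Normal posterior is symmetric, so mode = mean.

μ_MAP = 11.1643, E[μ|data] = 11.1643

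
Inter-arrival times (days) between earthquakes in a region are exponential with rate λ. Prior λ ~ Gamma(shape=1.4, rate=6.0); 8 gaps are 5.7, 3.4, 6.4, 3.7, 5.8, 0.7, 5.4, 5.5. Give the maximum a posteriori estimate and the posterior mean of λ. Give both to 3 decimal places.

Σ times = 36.6. Posterior: Gamma(shape = 1.4+8 = 9.4, rate = 6.0+36.6 = 42.6).
Mode = (α−1)/β = 8.4/42.6 = 0.197.
Mean = α/β = 9.4/42.6 = 0.221.
Right-skewed posterior ⇒ mode < mean.

maximum a posteriori estimate = 0.197, posterior mean = 0.221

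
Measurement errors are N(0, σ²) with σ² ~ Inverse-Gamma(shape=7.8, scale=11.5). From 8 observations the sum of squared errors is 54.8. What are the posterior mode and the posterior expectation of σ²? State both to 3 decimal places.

Posterior: Inverse-Gamma(shape = 7.8+8/2 = 11.8, scale = 11.5+54.8/2 = 38.9).
Mode = β/(α+1) = 38.9/12.8 = 3.039.
Mean = β/(α−1) = 38.9/10.8 = 3.602.
Right-skewed posterior ⇒ mode < mean.

posterior mode = 3.039, posterior expectation = 3.602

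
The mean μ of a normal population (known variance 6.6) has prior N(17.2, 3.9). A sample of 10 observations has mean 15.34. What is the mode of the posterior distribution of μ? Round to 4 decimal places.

15.6092

Posterior for μ is Normal. Precision-weighted mean: (1/3.9·17.2 + 10/6.6·15.34) / (1/3.9 + 10/6.6) = 15.6092.
A Normal posterior is symmetric, so mode = mean.
This is the posterior mode — the MAP estimate.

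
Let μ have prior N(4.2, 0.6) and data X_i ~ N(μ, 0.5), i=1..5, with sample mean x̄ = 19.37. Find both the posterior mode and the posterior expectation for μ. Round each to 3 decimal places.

Posterior for μ is Normal. Precision-weighted mean: (1/0.6·4.2 + 5/0.5·19.37) / (1/0.6 + 5/0.5) = 17.203.
A Normal posterior is symmetric, so mode = mean.

MAP: 17.203. Posterior mean: 17.203.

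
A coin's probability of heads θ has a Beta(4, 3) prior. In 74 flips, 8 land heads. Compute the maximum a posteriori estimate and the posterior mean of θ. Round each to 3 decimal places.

Posterior: Beta(4+8, 3+66) = Beta(12, 69).
Mode = (12−1)/(12+69−2) = 11/79 = 0.139.
Mean = 12/(12+69) = 12/81 = 0.148.
Mean > mode: the posterior has a right tail.

θ_MAP = 0.139, E[θ|data] = 0.148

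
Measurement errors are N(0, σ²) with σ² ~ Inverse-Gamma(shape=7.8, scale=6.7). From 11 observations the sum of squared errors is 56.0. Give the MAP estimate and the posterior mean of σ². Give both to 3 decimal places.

MAP = 2.427, posterior mean = 2.821

Posterior: Inverse-Gamma(shape = 7.8+11/2 = 13.3, scale = 6.7+56.0/2 = 34.7).
Mode = β/(α+1) = 34.7/14.3 = 2.427.
Mean = β/(α−1) = 34.7/12.3 = 2.821.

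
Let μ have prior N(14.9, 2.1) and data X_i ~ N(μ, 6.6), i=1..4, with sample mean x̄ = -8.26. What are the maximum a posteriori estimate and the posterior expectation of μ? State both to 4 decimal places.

MAP = 1.9304, posterior mean = 1.9304

Posterior for μ is Normal. Precision-weighted mean: (1/2.1·14.9 + 4/6.6·-8.26) / (1/2.1 + 4/6.6) = 1.9304.
A Normal posterior is symmetric, so mode = mean.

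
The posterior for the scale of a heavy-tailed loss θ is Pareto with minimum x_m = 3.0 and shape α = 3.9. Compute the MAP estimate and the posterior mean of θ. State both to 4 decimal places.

MAP = 3.0000, posterior mean = 4.0345

The Pareto density is strictly decreasing on [x_m, ∞), so the mode is x_m = 3.0000.
Mean = α·x_m/(α−1) = 3.9·3.0/2.9 = 4.0345.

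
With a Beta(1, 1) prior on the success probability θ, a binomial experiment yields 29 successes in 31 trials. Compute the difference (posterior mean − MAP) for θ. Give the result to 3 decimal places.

-0.026

Posterior: Beta(1+29, 1+2) = Beta(30, 3).
Mode = (30−1)/(30+3−2) = 29/31 = 0.935.
With a flat prior the MAP equals the MLE, 29/31.
Mean = 30/(30+3) = 30/33 = 0.909.
Difference = 0.909 − 0.935 = -0.026.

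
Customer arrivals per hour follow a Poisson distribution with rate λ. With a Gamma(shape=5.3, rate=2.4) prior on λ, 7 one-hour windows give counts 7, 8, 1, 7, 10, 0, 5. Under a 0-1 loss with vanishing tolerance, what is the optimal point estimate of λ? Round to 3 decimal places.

Σ counts = 38. Posterior: Gamma(shape = 5.3+38 = 43.3, rate = 2.4+7 = 9.4).
Mode = (α−1)/β = 42.3/9.4 = 4.500.
Mean = α/β = 43.3/9.4 = 4.606.
This is the posterior mode — the MAP estimate.

4.500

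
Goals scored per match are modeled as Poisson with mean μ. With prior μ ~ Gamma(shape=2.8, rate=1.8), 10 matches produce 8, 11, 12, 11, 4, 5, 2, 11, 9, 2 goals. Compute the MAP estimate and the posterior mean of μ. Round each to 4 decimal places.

Σ counts = 75. Posterior: Gamma(shape = 2.8+75 = 77.8, rate = 1.8+10 = 11.8).
Mode = (α−1)/β = 76.8/11.8 = 6.5085.
Mean = α/β = 77.8/11.8 = 6.5932.

μ_MAP = 6.5085, E[μ|data] = 6.5932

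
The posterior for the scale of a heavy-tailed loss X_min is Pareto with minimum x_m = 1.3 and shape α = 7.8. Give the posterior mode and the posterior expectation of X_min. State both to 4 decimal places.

The Pareto density is strictly decreasing on [x_m, ∞), so the mode is x_m = 1.3000.
Mean = α·x_m/(α−1) = 7.8·1.3/6.8 = 1.4912.
Mean > mode: the posterior has a right tail.

MAP = 1.3000; posterior mean = 1.4912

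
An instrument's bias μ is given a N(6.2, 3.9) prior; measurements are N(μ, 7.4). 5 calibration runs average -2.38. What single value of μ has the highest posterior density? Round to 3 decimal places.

Posterior for μ is Normal. Precision-weighted mean: (1/3.9·6.2 + 5/7.4·-2.38) / (1/3.9 + 5/7.4) = -0.020.
A Normal posterior is symmetric, so mode = mean.
This is the posterior mode — the MAP estimate.

-0.020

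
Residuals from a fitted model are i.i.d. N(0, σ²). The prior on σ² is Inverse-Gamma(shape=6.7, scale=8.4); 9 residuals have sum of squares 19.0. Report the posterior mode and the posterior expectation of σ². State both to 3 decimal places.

MAP: 1.467. Posterior mean: 1.755.

Posterior: Inverse-Gamma(shape = 6.7+9/2 = 11.2, scale = 8.4+19.0/2 = 17.9).
Mode = β/(α+1) = 17.9/12.2 = 1.467.
Mean = β/(α−1) = 17.9/10.2 = 1.755.
The posterior is right-skewed, so the mean exceeds the mode.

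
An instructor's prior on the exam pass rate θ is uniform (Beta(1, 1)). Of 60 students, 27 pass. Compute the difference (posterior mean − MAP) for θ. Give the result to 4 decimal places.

0.0016

Posterior: Beta(1+27, 1+33) = Beta(28, 34).
Mode = (28−1)/(28+34−2) = 27/60 = 0.4500.
With a flat prior the MAP equals the MLE, 27/60.
Mean = 28/(28+34) = 28/62 = 0.4516.
Difference = 0.4516 − 0.4500 = 0.0016.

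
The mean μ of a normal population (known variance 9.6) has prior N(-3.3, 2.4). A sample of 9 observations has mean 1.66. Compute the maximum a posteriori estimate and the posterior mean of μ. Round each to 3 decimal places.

maximum a posteriori estimate = 0.134, posterior mean = 0.134

Posterior for μ is Normal. Precision-weighted mean: (1/2.4·-3.3 + 9/9.6·1.66) / (1/2.4 + 9/9.6) = 0.134.
A Normal posterior is symmetric, so mode = mean.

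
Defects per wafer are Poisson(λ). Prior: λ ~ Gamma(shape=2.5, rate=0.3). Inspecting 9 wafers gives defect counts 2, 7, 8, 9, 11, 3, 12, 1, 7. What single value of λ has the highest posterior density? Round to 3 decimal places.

Σ counts = 60. Posterior: Gamma(shape = 2.5+60 = 62.5, rate = 0.3+9 = 9.3).
Mode = (α−1)/β = 61.5/9.3 = 6.613.
Mean = α/β = 62.5/9.3 = 6.720.
This is the posterior mode — the MAP estimate.

6.613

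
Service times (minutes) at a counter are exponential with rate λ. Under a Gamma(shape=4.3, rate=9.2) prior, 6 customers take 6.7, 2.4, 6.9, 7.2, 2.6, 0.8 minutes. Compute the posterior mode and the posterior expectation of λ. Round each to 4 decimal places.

MAP: 0.2598. Posterior mean: 0.2877.

Σ times = 26.6. Posterior: Gamma(shape = 4.3+6 = 10.3, rate = 9.2+26.6 = 35.8).
Mode = (α−1)/β = 9.3/35.8 = 0.2598.
Mean = α/β = 10.3/35.8 = 0.2877.
Mean > mode: the posterior has a right tail.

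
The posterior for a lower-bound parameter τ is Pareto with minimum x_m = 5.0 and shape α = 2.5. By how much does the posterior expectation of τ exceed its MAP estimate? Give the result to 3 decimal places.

3.333

The Pareto density is strictly decreasing on [x_m, ∞), so the mode is x_m = 5.000.
Mean = α·x_m/(α−1) = 2.5·5.0/1.5 = 8.333.
Difference = 8.333 − 5.000 = 3.333.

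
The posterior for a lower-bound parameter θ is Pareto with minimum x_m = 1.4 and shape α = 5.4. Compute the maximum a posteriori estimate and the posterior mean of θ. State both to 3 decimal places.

MAP = 1.400, posterior mean = 1.718

The Pareto density is strictly decreasing on [x_m, ∞), so the mode is x_m = 1.400.
Mean = α·x_m/(α−1) = 5.4·1.4/4.4 = 1.718.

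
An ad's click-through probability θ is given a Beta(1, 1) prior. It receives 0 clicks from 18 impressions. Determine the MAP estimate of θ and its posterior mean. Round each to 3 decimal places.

Posterior: Beta(1+0, 1+18) = Beta(1, 19).
Since α = 1 ≤ 1 and β > 1, the Beta density is monotone decreasing on [0,1]; the mode is at 0.
Mean = 1/(1+19) = 0.050.

θ_MAP = 0.000, E[θ|data] = 0.050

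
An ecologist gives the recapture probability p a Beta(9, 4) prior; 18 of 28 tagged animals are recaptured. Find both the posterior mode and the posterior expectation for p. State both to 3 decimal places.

Posterior: Beta(9+18, 4+10) = Beta(27, 14).
Mode = (27−1)/(27+14−2) = 26/39 = 0.667.
Mean = 27/(27+14) = 27/41 = 0.659.
The posterior is left-skewed, so the mode exceeds the mean.

MAP = 0.667, posterior mean = 0.659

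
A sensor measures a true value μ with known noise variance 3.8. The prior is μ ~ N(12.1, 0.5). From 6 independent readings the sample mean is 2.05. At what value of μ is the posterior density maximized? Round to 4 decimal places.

7.6662

Posterior for μ is Normal. Precision-weighted mean: (1/0.5·12.1 + 6/3.8·2.05) / (1/0.5 + 6/3.8) = 7.6662.
A Normal posterior is symmetric, so mode = mean.
This is the posterior mode — the MAP estimate.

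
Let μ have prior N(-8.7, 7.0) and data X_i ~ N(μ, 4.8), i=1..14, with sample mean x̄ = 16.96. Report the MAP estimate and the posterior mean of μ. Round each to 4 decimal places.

Posterior for μ is Normal. Precision-weighted mean: (1/7.0·-8.7 + 14/4.8·16.96) / (1/7.0 + 14/4.8) = 15.7619.
A Normal posterior is symmetric, so mode = mean.

MAP = 15.7619, posterior mean = 15.7619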